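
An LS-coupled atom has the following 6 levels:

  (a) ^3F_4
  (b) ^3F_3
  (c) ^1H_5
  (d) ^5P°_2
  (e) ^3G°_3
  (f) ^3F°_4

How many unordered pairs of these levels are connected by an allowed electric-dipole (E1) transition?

(a)–(b): forbidden (parity).
(a)–(c): forbidden (parity, ΔS, ΔL).
(a)–(d): forbidden (ΔS, ΔL, ΔJ).
(a)–(e): allowed.
(a)–(f): allowed.
(b)–(c): forbidden (parity, ΔS, ΔL, ΔJ).
(b)–(d): forbidden (ΔS, ΔL).
(b)–(e): allowed.
(b)–(f): allowed.
(c)–(d): forbidden (ΔS, ΔL, ΔJ).
(c)–(e): forbidden (ΔS, ΔJ).
(c)–(f): forbidden (ΔS, ΔL).
(d)–(e): forbidden (parity, ΔS, ΔL).
(d)–(f): forbidden (parity, ΔS, ΔL, ΔJ).
(e)–(f): forbidden (parity).
Allowed pairs: 4 of 15.

4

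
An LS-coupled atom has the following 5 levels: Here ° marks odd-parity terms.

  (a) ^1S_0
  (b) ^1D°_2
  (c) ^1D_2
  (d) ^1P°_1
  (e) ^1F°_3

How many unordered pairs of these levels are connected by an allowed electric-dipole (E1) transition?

(a)–(b): forbidden (ΔL, ΔJ).
(a)–(c): forbidden (parity, ΔL, ΔJ).
(a)–(d): allowed.
(a)–(e): forbidden (ΔL, ΔJ).
(b)–(c): allowed.
(b)–(d): forbidden (parity).
(b)–(e): forbidden (parity).
(c)–(d): allowed.
(c)–(e): allowed.
(d)–(e): forbidden (parity, ΔL, ΔJ).
Allowed pairs: 4 of 10.

4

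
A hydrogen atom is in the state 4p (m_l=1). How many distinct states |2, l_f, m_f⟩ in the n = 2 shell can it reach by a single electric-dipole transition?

E1 requires Δl = ±1, so l_f ∈ {0, 2}; with 0 ≤ l_f ≤ n_f−1 = 1, the allowed l_f values are {0}.
For l_f = 0: m_f ∈ {m_i−1, m_i, m_i+1} ∩ [−0, 0] = {0} → 1 state.
Total: 1.

1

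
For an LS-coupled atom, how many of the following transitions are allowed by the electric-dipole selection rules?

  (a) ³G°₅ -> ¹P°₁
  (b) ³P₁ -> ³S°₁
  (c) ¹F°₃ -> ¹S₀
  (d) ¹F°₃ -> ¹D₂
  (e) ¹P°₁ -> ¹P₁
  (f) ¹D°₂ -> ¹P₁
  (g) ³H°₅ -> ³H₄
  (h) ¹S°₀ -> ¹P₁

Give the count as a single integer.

(a) forbidden (parity, ΔS, ΔL, ΔJ fail)
(b) allowed
(c) forbidden (ΔL, ΔJ fail)
(d) allowed
(e) allowed
(f) allowed
(g) allowed
(h) allowed
Total allowed: 6 of 8.

6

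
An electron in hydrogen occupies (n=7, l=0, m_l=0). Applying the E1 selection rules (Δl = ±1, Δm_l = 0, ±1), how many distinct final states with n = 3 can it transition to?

3

E1 requires Δl = ±1, so l_f ∈ {-1, 1}; with 0 ≤ l_f ≤ n_f−1 = 2, the allowed l_f values are {1}.
For l_f = 1: m_f ∈ {m_i−1, m_i, m_i+1} ∩ [−1, 1] = {-1, 0, 1} → 3 states.
Total: 3.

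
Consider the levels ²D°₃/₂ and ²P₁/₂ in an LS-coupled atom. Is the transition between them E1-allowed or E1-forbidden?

Initial level: S=1/2, L=2, J=3/2, parity odd. Final level: S=1/2, L=1, J=1/2, parity even.
Parity must change: odd → even — ✓.
ΔS = 0: S: 1/2 → 1/2 — ✓.
ΔL = 0, ±1 (not L=0↔0): L: 2 → 1, ΔL = -1 — ✓.
ΔJ = 0, ±1 (not J=0↔0): J: 3/2 → 1/2, ΔJ = -1 — ✓.
All four E1 rules are satisfied.

allowed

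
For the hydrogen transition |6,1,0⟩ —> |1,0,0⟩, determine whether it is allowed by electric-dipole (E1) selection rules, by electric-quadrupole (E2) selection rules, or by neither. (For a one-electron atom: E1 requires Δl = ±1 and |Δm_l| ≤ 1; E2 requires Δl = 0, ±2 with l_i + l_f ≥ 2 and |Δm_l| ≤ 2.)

Δl = 0 − 1 = -1; l_i + l_f = 1.
Δm_l = +0.
E1 (Δl = ±1, |Δm_l| ≤ 1): satisfied.
E2 (Δl = 0,±2, l_i+l_f ≥ 2, |Δm_l| ≤ 2): not satisfied.

E1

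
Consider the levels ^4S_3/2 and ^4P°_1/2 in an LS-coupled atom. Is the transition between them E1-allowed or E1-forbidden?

allowed

Parity must change: even → odd — satisfied.
ΔS = 0: S: 3/2 → 3/2 — satisfied.
ΔL = 0, ±1 (not L=0↔0): L: 0 → 1, ΔL = +1 — satisfied.
ΔJ = 0, ±1 (not J=0↔0): J: 3/2 → 1/2, ΔJ = -1 — satisfied.
All four E1 rules are satisfied.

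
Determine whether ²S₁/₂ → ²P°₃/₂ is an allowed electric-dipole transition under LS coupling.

allowed

Parity must change: even → odd — passes.
ΔS = 0: S: 1/2 → 1/2 — passes.
ΔL = 0, ±1 (not L=0↔0): L: 0 → 1, ΔL = +1 — passes.
ΔJ = 0, ±1 (not J=0↔0): J: 1/2 → 3/2, ΔJ = +1 — passes.
All four E1 rules are satisfied.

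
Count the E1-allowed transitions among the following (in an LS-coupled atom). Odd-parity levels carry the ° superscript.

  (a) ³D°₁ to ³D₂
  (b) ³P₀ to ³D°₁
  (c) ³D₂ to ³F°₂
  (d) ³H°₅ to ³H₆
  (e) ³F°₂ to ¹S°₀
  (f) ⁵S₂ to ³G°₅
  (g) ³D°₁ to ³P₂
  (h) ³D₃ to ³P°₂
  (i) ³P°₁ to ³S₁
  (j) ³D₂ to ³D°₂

8

(a) allowed
(b) allowed
(c) allowed
(d) allowed
(e) forbidden (parity, ΔS, ΔL, ΔJ fail)
(f) forbidden (ΔS, ΔL, ΔJ fail)
(g) allowed
(h) allowed
(i) allowed
(j) allowed
Total allowed: 8 of 10.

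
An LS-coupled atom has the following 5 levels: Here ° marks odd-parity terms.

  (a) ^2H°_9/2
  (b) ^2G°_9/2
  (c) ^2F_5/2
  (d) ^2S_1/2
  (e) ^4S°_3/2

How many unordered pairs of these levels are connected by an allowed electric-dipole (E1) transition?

0

(a)–(b): forbidden (parity).
(a)–(c): forbidden (ΔL, ΔJ).
(a)–(d): forbidden (ΔL, ΔJ).
(a)–(e): forbidden (parity, ΔS, ΔL, ΔJ).
(b)–(c): forbidden (ΔJ).
(b)–(d): forbidden (ΔL, ΔJ).
(b)–(e): forbidden (parity, ΔS, ΔL, ΔJ).
(c)–(d): forbidden (parity, ΔL, ΔJ).
(c)–(e): forbidden (ΔS, ΔL).
(d)–(e): forbidden (ΔS, ΔL).
Allowed pairs: 0 of 10.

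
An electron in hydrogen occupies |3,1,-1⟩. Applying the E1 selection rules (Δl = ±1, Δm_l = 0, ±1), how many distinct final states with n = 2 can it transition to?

1

E1 requires Δl = ±1, so l_f ∈ {0, 2}; with 0 ≤ l_f ≤ n_f−1 = 1, the allowed l_f values are {0}.
For l_f = 0: m_f ∈ {m_i−1, m_i, m_i+1} ∩ [−0, 0] = {0} → 1 state.
Total: 1.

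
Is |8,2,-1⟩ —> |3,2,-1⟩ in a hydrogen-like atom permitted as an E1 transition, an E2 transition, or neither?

E2

Δl = 2 − 2 = +0; l_i + l_f = 4.
Δm_l = +0.
E1 (Δl = ±1, |Δm_l| ≤ 1): not satisfied.
E2 (Δl = 0,±2, l_i+l_f ≥ 2, |Δm_l| ≤ 2): satisfied.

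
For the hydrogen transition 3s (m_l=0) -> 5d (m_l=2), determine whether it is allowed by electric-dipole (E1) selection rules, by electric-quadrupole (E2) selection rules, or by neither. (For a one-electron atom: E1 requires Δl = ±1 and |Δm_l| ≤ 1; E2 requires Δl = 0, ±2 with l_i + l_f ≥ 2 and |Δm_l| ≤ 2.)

E2

Δl = 2 − 0 = +2; l_i + l_f = 2.
Δm_l = +2.
E1 (Δl = ±1, |Δm_l| ≤ 1): not satisfied.
E2 (Δl = 0,±2, l_i+l_f ≥ 2, |Δm_l| ≤ 2): satisfied.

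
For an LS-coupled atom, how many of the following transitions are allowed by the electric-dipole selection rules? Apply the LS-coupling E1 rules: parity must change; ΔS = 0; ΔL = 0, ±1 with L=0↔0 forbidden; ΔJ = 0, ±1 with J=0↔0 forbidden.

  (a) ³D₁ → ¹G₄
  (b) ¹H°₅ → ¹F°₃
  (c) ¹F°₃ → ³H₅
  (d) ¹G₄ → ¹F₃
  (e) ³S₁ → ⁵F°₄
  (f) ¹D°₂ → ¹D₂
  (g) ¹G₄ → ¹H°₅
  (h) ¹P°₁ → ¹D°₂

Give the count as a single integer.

(a) forbidden (parity, ΔS, ΔL, ΔJ fail)
(b) forbidden (parity, ΔL, ΔJ fail)
(c) forbidden (ΔS, ΔL, ΔJ fail)
(d) forbidden (parity fails)
(e) forbidden (ΔS, ΔL, ΔJ fail)
(f) allowed
(g) allowed
(h) forbidden (parity fails)
Total allowed: 2 of 8.

2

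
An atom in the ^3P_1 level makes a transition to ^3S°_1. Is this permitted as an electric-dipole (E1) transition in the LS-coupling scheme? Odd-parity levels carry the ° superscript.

allowed

Initial level: S=1, L=1, J=1, parity even. Final level: S=1, L=0, J=1, parity odd.
Parity must change: even → odd — ✓.
ΔS = 0: S: 1 → 1 — ✓.
ΔL = 0, ±1 (not L=0↔0): L: 1 → 0, ΔL = -1 — ✓.
ΔJ = 0, ±1 (not J=0↔0): J: 1 → 1, ΔJ = +0 — ✓.
All four E1 rules are satisfied.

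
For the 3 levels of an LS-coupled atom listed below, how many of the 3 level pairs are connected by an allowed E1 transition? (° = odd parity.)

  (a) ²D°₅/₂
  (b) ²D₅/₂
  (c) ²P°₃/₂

(a)–(b): allowed.
(a)–(c): forbidden (parity).
(b)–(c): allowed.
Allowed pairs: 2 of 3.

2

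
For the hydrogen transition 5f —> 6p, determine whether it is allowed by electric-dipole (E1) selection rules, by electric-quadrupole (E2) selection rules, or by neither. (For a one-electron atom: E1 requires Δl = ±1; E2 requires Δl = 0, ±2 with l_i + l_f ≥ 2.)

E2

Δl = 1 − 3 = -2; l_i + l_f = 4.
E1 (Δl = ±1): not satisfied.
E2 (Δl = 0,±2, l_i+l_f ≥ 2): satisfied.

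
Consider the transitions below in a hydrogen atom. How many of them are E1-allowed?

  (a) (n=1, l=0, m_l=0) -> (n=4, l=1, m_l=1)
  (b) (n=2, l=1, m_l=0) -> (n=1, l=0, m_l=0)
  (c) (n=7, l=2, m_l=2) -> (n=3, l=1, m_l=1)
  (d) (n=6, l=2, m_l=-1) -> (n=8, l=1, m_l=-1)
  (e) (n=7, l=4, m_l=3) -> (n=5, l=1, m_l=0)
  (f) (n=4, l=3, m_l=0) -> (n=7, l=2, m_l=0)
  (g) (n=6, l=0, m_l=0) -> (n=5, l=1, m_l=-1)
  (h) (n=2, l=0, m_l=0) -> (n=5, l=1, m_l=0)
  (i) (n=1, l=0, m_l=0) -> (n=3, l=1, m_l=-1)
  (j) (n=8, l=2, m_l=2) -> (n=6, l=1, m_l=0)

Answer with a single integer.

8

(a) allowed
(b) allowed
(c) allowed
(d) allowed
(e) forbidden — Δl = -3 (E1 requires Δl = ±1); Δm_l = -3 (E1 requires Δm_l = 0, ±1)
(f) allowed
(g) allowed
(h) allowed
(i) allowed
(j) forbidden — Δm_l = -2 (E1 requires Δm_l = 0, ±1)
Total allowed: 8 of 10.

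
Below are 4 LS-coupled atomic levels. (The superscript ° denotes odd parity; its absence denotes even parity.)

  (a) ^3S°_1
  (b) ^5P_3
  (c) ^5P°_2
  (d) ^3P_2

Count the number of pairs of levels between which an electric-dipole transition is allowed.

(a)–(b): forbidden (ΔS, ΔJ).
(a)–(c): forbidden (parity, ΔS).
(a)–(d): allowed.
(b)–(c): allowed.
(b)–(d): forbidden (parity, ΔS).
(c)–(d): forbidden (ΔS).
Allowed pairs: 2 of 6.

2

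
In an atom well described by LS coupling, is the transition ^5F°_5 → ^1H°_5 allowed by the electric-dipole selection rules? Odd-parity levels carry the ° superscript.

Initial level: S=2, L=3, J=5, parity odd. Final level: S=0, L=5, J=5, parity odd.
Parity must change: odd → odd — fails.
ΔS = 0: S: 2 → 0 — fails.
ΔL = 0, ±1 (not L=0↔0): L: 3 → 5, ΔL = +2 — fails.
ΔJ = 0, ±1 (not J=0↔0): J: 5 → 5, ΔJ = +0 — ok.
Rule(s) violated: parity, ΔS, ΔL.

forbidden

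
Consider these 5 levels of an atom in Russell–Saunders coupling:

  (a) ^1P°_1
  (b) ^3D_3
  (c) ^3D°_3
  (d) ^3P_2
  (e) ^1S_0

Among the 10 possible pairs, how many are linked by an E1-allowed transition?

(a)–(b): forbidden (ΔS, ΔJ).
(a)–(c): forbidden (parity, ΔS, ΔJ).
(a)–(d): forbidden (ΔS).
(a)–(e): allowed.
(b)–(c): allowed.
(b)–(d): forbidden (parity).
(b)–(e): forbidden (parity, ΔS, ΔL, ΔJ).
(c)–(d): allowed.
(c)–(e): forbidden (ΔS, ΔL, ΔJ).
(d)–(e): forbidden (parity, ΔS, ΔJ).
Allowed pairs: 3 of 10.

3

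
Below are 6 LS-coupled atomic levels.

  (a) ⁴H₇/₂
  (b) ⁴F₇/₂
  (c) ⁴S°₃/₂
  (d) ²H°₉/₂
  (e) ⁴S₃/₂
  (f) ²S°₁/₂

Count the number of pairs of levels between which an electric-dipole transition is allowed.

0

(a)–(b): forbidden (parity, ΔL).
(a)–(c): forbidden (ΔL, ΔJ).
(a)–(d): forbidden (ΔS).
(a)–(e): forbidden (parity, ΔL, ΔJ).
(a)–(f): forbidden (ΔS, ΔL, ΔJ).
(b)–(c): forbidden (ΔL, ΔJ).
(b)–(d): forbidden (ΔS, ΔL).
(b)–(e): forbidden (parity, ΔL, ΔJ).
(b)–(f): forbidden (ΔS, ΔL, ΔJ).
(c)–(d): forbidden (parity, ΔS, ΔL, ΔJ).
(c)–(e): forbidden (ΔL).
(c)–(f): forbidden (parity, ΔS, ΔL).
(d)–(e): forbidden (ΔS, ΔL, ΔJ).
(d)–(f): forbidden (parity, ΔL, ΔJ).
(e)–(f): forbidden (ΔS, ΔL).
Allowed pairs: 0 of 15.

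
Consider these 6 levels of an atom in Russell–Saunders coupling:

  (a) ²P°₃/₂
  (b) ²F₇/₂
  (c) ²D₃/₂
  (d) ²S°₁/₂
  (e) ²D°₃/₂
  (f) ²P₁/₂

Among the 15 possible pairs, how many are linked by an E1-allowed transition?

5

(a)–(b): forbidden (ΔL, ΔJ).
(a)–(c): allowed.
(a)–(d): forbidden (parity).
(a)–(e): forbidden (parity).
(a)–(f): allowed.
(b)–(c): forbidden (parity, ΔJ).
(b)–(d): forbidden (ΔL, ΔJ).
(b)–(e): forbidden (ΔJ).
(b)–(f): forbidden (parity, ΔL, ΔJ).
(c)–(d): forbidden (ΔL).
(c)–(e): allowed.
(c)–(f): forbidden (parity).
(d)–(e): forbidden (parity, ΔL).
(d)–(f): allowed.
(e)–(f): allowed.
Allowed pairs: 5 of 15.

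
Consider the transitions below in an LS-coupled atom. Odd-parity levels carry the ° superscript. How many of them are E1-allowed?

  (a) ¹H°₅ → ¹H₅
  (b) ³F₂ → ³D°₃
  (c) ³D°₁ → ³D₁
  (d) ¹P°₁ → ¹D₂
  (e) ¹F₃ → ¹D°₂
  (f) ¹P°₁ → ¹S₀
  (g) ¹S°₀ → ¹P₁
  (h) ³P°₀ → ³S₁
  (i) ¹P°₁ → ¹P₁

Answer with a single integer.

9

(a) allowed
(b) allowed
(c) allowed
(d) allowed
(e) allowed
(f) allowed
(g) allowed
(h) allowed
(i) allowed
Total allowed: 9 of 9.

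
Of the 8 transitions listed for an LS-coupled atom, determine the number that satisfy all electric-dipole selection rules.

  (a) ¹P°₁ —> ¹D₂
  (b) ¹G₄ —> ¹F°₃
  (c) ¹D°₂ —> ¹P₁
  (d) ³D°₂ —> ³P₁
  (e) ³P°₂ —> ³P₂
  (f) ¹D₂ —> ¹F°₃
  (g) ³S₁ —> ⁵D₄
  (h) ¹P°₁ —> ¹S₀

7

(a) allowed
(b) allowed
(c) allowed
(d) allowed
(e) allowed
(f) allowed
(g) forbidden (parity, ΔS, ΔL, ΔJ fail)
(h) allowed
Total allowed: 7 of 8.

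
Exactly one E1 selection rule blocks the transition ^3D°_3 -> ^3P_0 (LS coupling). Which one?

Parity must change: odd → even — passes.
ΔS = 0: S: 1 → 1 — passes.
ΔL = 0, ±1 (not L=0↔0): L: 2 → 1, ΔL = -1 — passes.
ΔJ = 0, ±1 (not J=0↔0): J: 3 → 0, ΔJ = -3 — fails.

the ΔJ = 0, ±1 rule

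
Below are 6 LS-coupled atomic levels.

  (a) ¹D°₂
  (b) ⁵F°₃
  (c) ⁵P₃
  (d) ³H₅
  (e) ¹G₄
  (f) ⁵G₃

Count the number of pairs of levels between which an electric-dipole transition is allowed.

(a)–(b): forbidden (parity, ΔS).
(a)–(c): forbidden (ΔS).
(a)–(d): forbidden (ΔS, ΔL, ΔJ).
(a)–(e): forbidden (ΔL, ΔJ).
(a)–(f): forbidden (ΔS, ΔL).
(b)–(c): forbidden (ΔL).
(b)–(d): forbidden (ΔS, ΔL, ΔJ).
(b)–(e): forbidden (ΔS).
(b)–(f): allowed.
(c)–(d): forbidden (parity, ΔS, ΔL, ΔJ).
(c)–(e): forbidden (parity, ΔS, ΔL).
(c)–(f): forbidden (parity, ΔL).
(d)–(e): forbidden (parity, ΔS).
(d)–(f): forbidden (parity, ΔS, ΔJ).
(e)–(f): forbidden (parity, ΔS).
Allowed pairs: 1 of 15.

1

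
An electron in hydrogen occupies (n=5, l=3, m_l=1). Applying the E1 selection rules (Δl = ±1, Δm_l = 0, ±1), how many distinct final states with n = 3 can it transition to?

E1 requires Δl = ±1, so l_f ∈ {2, 4}; with 0 ≤ l_f ≤ n_f−1 = 2, the allowed l_f values are {2}.
For l_f = 2: m_f ∈ {m_i−1, m_i, m_i+1} ∩ [−2, 2] = {0, 1, 2} → 3 states.
Total: 3.

3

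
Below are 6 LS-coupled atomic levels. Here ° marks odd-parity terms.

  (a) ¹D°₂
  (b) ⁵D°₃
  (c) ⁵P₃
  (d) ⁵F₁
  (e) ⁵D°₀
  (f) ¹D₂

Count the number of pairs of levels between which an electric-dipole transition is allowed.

3

(a)–(b): forbidden (parity, ΔS).
(a)–(c): forbidden (ΔS).
(a)–(d): forbidden (ΔS).
(a)–(e): forbidden (parity, ΔS, ΔJ).
(a)–(f): allowed.
(b)–(c): allowed.
(b)–(d): forbidden (ΔJ).
(b)–(e): forbidden (parity, ΔJ).
(b)–(f): forbidden (ΔS).
(c)–(d): forbidden (parity, ΔL, ΔJ).
(c)–(e): forbidden (ΔJ).
(c)–(f): forbidden (parity, ΔS).
(d)–(e): allowed.
(d)–(f): forbidden (parity, ΔS).
(e)–(f): forbidden (ΔS, ΔJ).
Allowed pairs: 3 of 15.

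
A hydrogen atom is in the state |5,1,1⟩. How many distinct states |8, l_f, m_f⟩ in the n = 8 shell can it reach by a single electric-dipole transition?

E1 requires Δl = ±1, so l_f ∈ {0, 2}; with 0 ≤ l_f ≤ n_f−1 = 7, the allowed l_f values are {0, 2}.
For l_f = 0: m_f ∈ {m_i−1, m_i, m_i+1} ∩ [−0, 0] = {0} → 1 state.
For l_f = 2: m_f ∈ {m_i−1, m_i, m_i+1} ∩ [−2, 2] = {0, 1, 2} → 3 states.
Total: 4.

4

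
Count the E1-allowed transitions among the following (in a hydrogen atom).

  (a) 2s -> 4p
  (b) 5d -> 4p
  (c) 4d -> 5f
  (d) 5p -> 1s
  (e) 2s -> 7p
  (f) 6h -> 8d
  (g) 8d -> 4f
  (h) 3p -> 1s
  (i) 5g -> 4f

8

(a) allowed
(b) allowed
(c) allowed
(d) allowed
(e) allowed
(f) forbidden — Δl = -3 (E1 requires Δl = ±1)
(g) allowed
(h) allowed
(i) allowed
Total allowed: 8 of 9.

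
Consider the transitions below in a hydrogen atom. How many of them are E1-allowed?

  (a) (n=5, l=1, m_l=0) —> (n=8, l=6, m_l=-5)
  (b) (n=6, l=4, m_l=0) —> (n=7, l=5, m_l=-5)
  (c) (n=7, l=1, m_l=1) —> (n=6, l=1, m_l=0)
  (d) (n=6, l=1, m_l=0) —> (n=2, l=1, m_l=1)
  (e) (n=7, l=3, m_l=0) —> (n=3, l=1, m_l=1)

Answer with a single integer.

0

(a) forbidden — Δl = +5 (E1 requires Δl = ±1); Δm_l = -5 (E1 requires Δm_l = 0, ±1)
(b) forbidden — Δm_l = -5 (E1 requires Δm_l = 0, ±1)
(c) forbidden — Δl = +0 (E1 requires Δl = ±1)
(d) forbidden — Δl = +0 (E1 requires Δl = ±1)
(e) forbidden — Δl = -2 (E1 requires Δl = ±1)
Total allowed: 0 of 5.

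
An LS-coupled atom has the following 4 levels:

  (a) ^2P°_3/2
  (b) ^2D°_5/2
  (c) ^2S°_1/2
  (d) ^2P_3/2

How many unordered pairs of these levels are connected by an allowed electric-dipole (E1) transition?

3

(a)–(b): forbidden (parity).
(a)–(c): forbidden (parity).
(a)–(d): allowed.
(b)–(c): forbidden (parity, ΔL, ΔJ).
(b)–(d): allowed.
(c)–(d): allowed.
Allowed pairs: 3 of 6.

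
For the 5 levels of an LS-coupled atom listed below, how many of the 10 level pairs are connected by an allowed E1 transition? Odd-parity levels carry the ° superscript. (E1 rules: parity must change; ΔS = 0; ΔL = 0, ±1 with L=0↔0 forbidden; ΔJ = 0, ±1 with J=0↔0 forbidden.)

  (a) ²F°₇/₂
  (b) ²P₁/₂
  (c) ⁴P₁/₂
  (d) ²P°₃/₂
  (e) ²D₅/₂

(a)–(b): forbidden (ΔL, ΔJ).
(a)–(c): forbidden (ΔS, ΔL, ΔJ).
(a)–(d): forbidden (parity, ΔL, ΔJ).
(a)–(e): allowed.
(b)–(c): forbidden (parity, ΔS).
(b)–(d): allowed.
(b)–(e): forbidden (parity, ΔJ).
(c)–(d): forbidden (ΔS).
(c)–(e): forbidden (parity, ΔS, ΔJ).
(d)–(e): allowed.
Allowed pairs: 3 of 10.

3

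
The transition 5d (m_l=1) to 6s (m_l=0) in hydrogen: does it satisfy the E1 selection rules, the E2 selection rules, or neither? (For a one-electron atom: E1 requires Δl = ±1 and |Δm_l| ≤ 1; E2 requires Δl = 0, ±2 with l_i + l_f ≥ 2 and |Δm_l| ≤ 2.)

Δl = 0 − 2 = -2; l_i + l_f = 2.
Δm_l = -1.
E1 (Δl = ±1, |Δm_l| ≤ 1): not satisfied.
E2 (Δl = 0,±2, l_i+l_f ≥ 2, |Δm_l| ≤ 2): satisfied.

E2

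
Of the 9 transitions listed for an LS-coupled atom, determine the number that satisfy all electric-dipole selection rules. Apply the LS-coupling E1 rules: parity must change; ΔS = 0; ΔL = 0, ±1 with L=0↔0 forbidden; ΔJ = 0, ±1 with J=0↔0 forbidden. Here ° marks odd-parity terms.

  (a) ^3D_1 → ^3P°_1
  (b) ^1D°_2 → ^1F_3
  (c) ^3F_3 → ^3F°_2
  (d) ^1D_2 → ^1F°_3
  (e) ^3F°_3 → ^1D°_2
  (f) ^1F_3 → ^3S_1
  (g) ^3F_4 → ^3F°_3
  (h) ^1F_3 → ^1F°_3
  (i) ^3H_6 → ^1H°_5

(a) allowed
(b) allowed
(c) allowed
(d) allowed
(e) forbidden (parity, ΔS fail)
(f) forbidden (parity, ΔS, ΔL, ΔJ fail)
(g) allowed
(h) allowed
(i) forbidden (ΔS fails)
Total allowed: 6 of 9.

6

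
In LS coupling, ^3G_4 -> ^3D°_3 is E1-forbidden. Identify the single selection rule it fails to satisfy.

the ΔL = 0, ±1 rule

Parity must change: even → odd — ✓.
ΔS = 0: S: 1 → 1 — ✓.
ΔL = 0, ±1 (not L=0↔0): L: 4 → 2, ΔL = -2 — ✗.
ΔJ = 0, ±1 (not J=0↔0): J: 4 → 3, ΔJ = -1 — ✓.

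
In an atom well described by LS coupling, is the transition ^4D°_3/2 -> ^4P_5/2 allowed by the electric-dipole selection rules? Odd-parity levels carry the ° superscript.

allowed

ΔL = 0, ±1 (not L=0↔0): L: 2 → 1, ΔL = -1 — satisfied.
ΔJ = 0, ±1 (not J=0↔0): J: 3/2 → 5/2, ΔJ = +1 — satisfied.
Parity must change: odd → even — satisfied.
ΔS = 0: S: 3/2 → 3/2 — satisfied.
All four E1 rules are satisfied.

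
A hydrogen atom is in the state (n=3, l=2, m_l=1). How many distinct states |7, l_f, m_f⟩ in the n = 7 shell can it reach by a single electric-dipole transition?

5

E1 requires Δl = ±1, so l_f ∈ {1, 3}; with 0 ≤ l_f ≤ n_f−1 = 6, the allowed l_f values are {1, 3}.
For l_f = 1: m_f ∈ {m_i−1, m_i, m_i+1} ∩ [−1, 1] = {0, 1} → 2 states.
For l_f = 3: m_f ∈ {m_i−1, m_i, m_i+1} ∩ [−3, 3] = {0, 1, 2} → 3 states.
Total: 5.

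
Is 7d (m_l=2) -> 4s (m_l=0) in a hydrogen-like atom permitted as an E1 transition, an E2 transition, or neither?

E2

Δl = 0 − 2 = -2; l_i + l_f = 2.
Δm_l = -2.
E1 (Δl = ±1, |Δm_l| ≤ 1): not satisfied.
E2 (Δl = 0,±2, l_i+l_f ≥ 2, |Δm_l| ≤ 2): satisfied.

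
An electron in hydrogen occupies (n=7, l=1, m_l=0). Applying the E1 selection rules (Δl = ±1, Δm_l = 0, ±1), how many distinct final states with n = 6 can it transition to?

E1 requires Δl = ±1, so l_f ∈ {0, 2}; with 0 ≤ l_f ≤ n_f−1 = 5, the allowed l_f values are {0, 2}.
For l_f = 0: m_f ∈ {m_i−1, m_i, m_i+1} ∩ [−0, 0] = {0} → 1 state.
For l_f = 2: m_f ∈ {m_i−1, m_i, m_i+1} ∩ [−2, 2] = {-1, 0, 1} → 3 states.
Total: 4.

4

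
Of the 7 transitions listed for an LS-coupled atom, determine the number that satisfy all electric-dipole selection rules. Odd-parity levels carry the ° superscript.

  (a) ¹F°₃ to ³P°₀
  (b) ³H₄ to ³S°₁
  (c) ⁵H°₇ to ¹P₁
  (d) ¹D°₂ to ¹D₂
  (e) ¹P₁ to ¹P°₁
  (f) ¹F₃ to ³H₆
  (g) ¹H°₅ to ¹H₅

(a) forbidden (parity, ΔS, ΔL, ΔJ fail)
(b) forbidden (ΔL, ΔJ fail)
(c) forbidden (ΔS, ΔL, ΔJ fail)
(d) allowed
(e) allowed
(f) forbidden (parity, ΔS, ΔL, ΔJ fail)
(g) allowed
Total allowed: 3 of 7.

3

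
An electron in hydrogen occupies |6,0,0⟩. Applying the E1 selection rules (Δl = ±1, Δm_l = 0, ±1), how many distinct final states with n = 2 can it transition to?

E1 requires Δl = ±1, so l_f ∈ {-1, 1}; with 0 ≤ l_f ≤ n_f−1 = 1, the allowed l_f values are {1}.
For l_f = 1: m_f ∈ {m_i−1, m_i, m_i+1} ∩ [−1, 1] = {-1, 0, 1} → 3 states.
Total: 3.

3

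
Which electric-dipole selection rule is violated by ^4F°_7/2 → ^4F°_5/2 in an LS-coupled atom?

parity

Reading off the term symbols: S 3/2→3/2, L 3→3, J 7/2→5/2, parity odd→odd.
Parity must change: odd → odd — fails.
ΔS = 0: S: 3/2 → 3/2 — ok.
ΔL = 0, ±1 (not L=0↔0): L: 3 → 3, ΔL = +0 — ok.
ΔJ = 0, ±1 (not J=0↔0): J: 7/2 → 5/2, ΔJ = -1 — ok.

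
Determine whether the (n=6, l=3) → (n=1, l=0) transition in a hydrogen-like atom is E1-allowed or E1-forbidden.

Initial l = 3, final l = 0, so Δl = -3. E1 requires Δl = ±1: ✗.
The transition is electric-dipole forbidden.

forbidden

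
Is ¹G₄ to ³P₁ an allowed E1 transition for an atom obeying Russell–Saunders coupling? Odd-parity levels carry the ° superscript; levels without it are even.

Parity must change: even → even — fails.
ΔS = 0: S: 0 → 1 — fails.
ΔL = 0, ±1 (not L=0↔0): L: 4 → 1, ΔL = -3 — fails.
ΔJ = 0, ±1 (not J=0↔0): J: 4 → 1, ΔJ = -3 — fails.
Rule(s) violated: parity, ΔS, ΔL, ΔJ.

forbidden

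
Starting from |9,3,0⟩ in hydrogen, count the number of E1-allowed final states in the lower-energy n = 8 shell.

6

E1 requires Δl = ±1, so l_f ∈ {2, 4}; with 0 ≤ l_f ≤ n_f−1 = 7, the allowed l_f values are {2, 4}.
For l_f = 2: m_f ∈ {m_i−1, m_i, m_i+1} ∩ [−2, 2] = {-1, 0, 1} → 3 states.
For l_f = 4: m_f ∈ {m_i−1, m_i, m_i+1} ∩ [−4, 4] = {-1, 0, 1} → 3 states.
Total: 6.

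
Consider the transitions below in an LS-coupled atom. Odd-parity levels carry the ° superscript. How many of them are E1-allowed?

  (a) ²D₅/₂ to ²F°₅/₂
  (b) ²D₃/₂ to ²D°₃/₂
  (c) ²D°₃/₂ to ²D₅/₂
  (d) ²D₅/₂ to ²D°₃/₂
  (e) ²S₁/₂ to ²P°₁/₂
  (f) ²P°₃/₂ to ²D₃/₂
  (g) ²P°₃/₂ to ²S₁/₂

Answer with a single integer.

(a) allowed
(b) allowed
(c) allowed
(d) allowed
(e) allowed
(f) allowed
(g) allowed
Total allowed: 7 of 7.

7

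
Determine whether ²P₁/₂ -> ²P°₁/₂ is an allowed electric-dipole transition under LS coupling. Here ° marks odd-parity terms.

allowed

Parity must change: even → odd — passes.
ΔS = 0: S: 1/2 → 1/2 — passes.
ΔL = 0, ±1 (not L=0↔0): L: 1 → 1, ΔL = +0 — passes.
ΔJ = 0, ±1 (not J=0↔0): J: 1/2 → 1/2, ΔJ = +0 — passes.
All four E1 rules are satisfied.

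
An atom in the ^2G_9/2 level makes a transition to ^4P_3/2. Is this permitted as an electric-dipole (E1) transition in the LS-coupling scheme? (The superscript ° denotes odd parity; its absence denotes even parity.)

forbidden

Reading off the term symbols: S 1/2→3/2, L 4→1, J 9/2→3/2, parity even→even.
Parity must change: even → even — fails.
ΔS = 0: S: 1/2 → 3/2 — fails.
ΔL = 0, ±1 (not L=0↔0): L: 4 → 1, ΔL = -3 — fails.
ΔJ = 0, ±1 (not J=0↔0): J: 9/2 → 3/2, ΔJ = -3 — fails.
Rule(s) violated: parity, ΔS, ΔL, ΔJ.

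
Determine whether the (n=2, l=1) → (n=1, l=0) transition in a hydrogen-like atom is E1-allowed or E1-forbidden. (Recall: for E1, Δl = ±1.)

allowed

l: 1 → 0 (Δl = -1). Δl = ±1 ✓.
All E1 selection rules are satisfied.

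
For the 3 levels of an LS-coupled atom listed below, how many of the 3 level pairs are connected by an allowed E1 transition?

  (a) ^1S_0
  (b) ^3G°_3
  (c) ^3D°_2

0

(a)–(b): forbidden (ΔS, ΔL, ΔJ).
(a)–(c): forbidden (ΔS, ΔL, ΔJ).
(b)–(c): forbidden (parity, ΔL).
Allowed pairs: 0 of 3.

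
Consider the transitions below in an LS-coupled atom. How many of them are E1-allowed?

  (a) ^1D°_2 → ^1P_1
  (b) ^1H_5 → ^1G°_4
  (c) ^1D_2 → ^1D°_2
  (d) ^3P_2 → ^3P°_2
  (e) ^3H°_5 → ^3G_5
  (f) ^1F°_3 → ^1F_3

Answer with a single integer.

(a) allowed
(b) allowed
(c) allowed
(d) allowed
(e) allowed
(f) allowed
Total allowed: 6 of 6.

6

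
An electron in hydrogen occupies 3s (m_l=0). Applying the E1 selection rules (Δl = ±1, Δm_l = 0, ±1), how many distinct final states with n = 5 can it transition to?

3

E1 requires Δl = ±1, so l_f ∈ {-1, 1}; with 0 ≤ l_f ≤ n_f−1 = 4, the allowed l_f values are {1}.
For l_f = 1: m_f ∈ {m_i−1, m_i, m_i+1} ∩ [−1, 1] = {-1, 0, 1} → 3 states.
Total: 3.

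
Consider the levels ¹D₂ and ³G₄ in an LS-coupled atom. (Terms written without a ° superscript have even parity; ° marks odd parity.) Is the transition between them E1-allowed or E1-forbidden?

forbidden

Reading off the term symbols: S 0→1, L 2→4, J 2→4, parity even→even.
Parity must change: even → even — fails.
ΔS = 0: S: 0 → 1 — fails.
ΔJ = 0, ±1 (not J=0↔0): J: 2 → 4, ΔJ = +2 — fails.
ΔL = 0, ±1 (not L=0↔0): L: 2 → 4, ΔL = +2 — fails.
Rule(s) violated: parity, ΔS, ΔL, ΔJ.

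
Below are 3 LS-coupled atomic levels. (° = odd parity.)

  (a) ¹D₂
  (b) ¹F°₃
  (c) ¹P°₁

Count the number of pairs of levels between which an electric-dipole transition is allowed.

2

(a)–(b): allowed.
(a)–(c): allowed.
(b)–(c): forbidden (parity, ΔL, ΔJ).
Allowed pairs: 2 of 3.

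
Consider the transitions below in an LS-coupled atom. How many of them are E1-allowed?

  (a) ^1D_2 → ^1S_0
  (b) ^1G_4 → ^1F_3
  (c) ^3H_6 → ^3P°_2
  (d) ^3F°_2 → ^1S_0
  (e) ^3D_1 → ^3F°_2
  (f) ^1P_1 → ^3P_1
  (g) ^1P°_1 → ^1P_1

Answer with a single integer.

(a) forbidden (parity, ΔL, ΔJ fail)
(b) forbidden (parity fails)
(c) forbidden (ΔL, ΔJ fail)
(d) forbidden (ΔS, ΔL, ΔJ fail)
(e) allowed
(f) forbidden (parity, ΔS fail)
(g) allowed
Total allowed: 2 of 7.

2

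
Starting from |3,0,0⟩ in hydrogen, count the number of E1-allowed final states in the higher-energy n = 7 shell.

E1 requires Δl = ±1, so l_f ∈ {-1, 1}; with 0 ≤ l_f ≤ n_f−1 = 6, the allowed l_f values are {1}.
For l_f = 1: m_f ∈ {m_i−1, m_i, m_i+1} ∩ [−1, 1] = {-1, 0, 1} → 3 states.
Total: 3.

3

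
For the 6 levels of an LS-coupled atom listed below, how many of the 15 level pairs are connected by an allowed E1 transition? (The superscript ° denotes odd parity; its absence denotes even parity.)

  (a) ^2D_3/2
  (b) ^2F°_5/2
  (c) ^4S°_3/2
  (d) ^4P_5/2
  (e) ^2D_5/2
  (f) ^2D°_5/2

5

(a)–(b): allowed.
(a)–(c): forbidden (ΔS, ΔL).
(a)–(d): forbidden (parity, ΔS).
(a)–(e): forbidden (parity).
(a)–(f): allowed.
(b)–(c): forbidden (parity, ΔS, ΔL).
(b)–(d): forbidden (ΔS, ΔL).
(b)–(e): allowed.
(b)–(f): forbidden (parity).
(c)–(d): allowed.
(c)–(e): forbidden (ΔS, ΔL).
(c)–(f): forbidden (parity, ΔS, ΔL).
(d)–(e): forbidden (parity, ΔS).
(d)–(f): forbidden (ΔS).
(e)–(f): allowed.
Allowed pairs: 5 of 15.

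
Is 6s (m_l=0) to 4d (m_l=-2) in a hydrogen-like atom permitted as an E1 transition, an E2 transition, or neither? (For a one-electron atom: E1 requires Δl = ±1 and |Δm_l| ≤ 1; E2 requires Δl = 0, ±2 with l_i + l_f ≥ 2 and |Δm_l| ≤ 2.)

E2

Δl = 2 − 0 = +2; l_i + l_f = 2.
Δm_l = -2.
E1 (Δl = ±1, |Δm_l| ≤ 1): not satisfied.
E2 (Δl = 0,±2, l_i+l_f ≥ 2, |Δm_l| ≤ 2): satisfied.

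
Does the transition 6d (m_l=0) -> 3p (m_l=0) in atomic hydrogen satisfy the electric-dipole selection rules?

allowed

Δl = 1 − 2 = -1; the E1 rule Δl = ±1 is passes.
Δm_l = 0 − (0) = +0. E1 requires Δm_l = 0, ±1: passes.
All E1 selection rules are satisfied.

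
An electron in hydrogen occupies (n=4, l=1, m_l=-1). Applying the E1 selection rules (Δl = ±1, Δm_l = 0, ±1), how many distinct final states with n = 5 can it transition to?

4

E1 requires Δl = ±1, so l_f ∈ {0, 2}; with 0 ≤ l_f ≤ n_f−1 = 4, the allowed l_f values are {0, 2}.
For l_f = 0: m_f ∈ {m_i−1, m_i, m_i+1} ∩ [−0, 0] = {0} → 1 state.
For l_f = 2: m_f ∈ {m_i−1, m_i, m_i+1} ∩ [−2, 2] = {-2, -1, 0} → 3 states.
Total: 4.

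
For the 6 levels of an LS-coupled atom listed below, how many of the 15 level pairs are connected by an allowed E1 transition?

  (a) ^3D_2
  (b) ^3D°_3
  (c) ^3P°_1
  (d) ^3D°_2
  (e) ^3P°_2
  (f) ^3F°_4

(a)–(b): allowed.
(a)–(c): allowed.
(a)–(d): allowed.
(a)–(e): allowed.
(a)–(f): forbidden (ΔJ).
(b)–(c): forbidden (parity, ΔJ).
(b)–(d): forbidden (parity).
(b)–(e): forbidden (parity).
(b)–(f): forbidden (parity).
(c)–(d): forbidden (parity).
(c)–(e): forbidden (parity).
(c)–(f): forbidden (parity, ΔL, ΔJ).
(d)–(e): forbidden (parity).
(d)–(f): forbidden (parity, ΔJ).
(e)–(f): forbidden (parity, ΔL, ΔJ).
Allowed pairs: 4 of 15.

4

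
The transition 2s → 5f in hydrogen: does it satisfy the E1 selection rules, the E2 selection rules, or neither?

neither

Δl = 3 − 0 = +3; l_i + l_f = 3.
E1 (Δl = ±1): not satisfied.
E2 (Δl = 0,±2, l_i+l_f ≥ 2): not satisfied.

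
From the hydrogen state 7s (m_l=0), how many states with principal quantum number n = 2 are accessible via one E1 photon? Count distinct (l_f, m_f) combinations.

3

E1 requires Δl = ±1, so l_f ∈ {-1, 1}; with 0 ≤ l_f ≤ n_f−1 = 1, the allowed l_f values are {1}.
For l_f = 1: m_f ∈ {m_i−1, m_i, m_i+1} ∩ [−1, 1] = {-1, 0, 1} → 3 states.
Total: 3.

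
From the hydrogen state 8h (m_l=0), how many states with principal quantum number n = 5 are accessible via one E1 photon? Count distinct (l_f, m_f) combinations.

E1 requires Δl = ±1, so l_f ∈ {4, 6}; with 0 ≤ l_f ≤ n_f−1 = 4, the allowed l_f values are {4}.
For l_f = 4: m_f ∈ {m_i−1, m_i, m_i+1} ∩ [−4, 4] = {-1, 0, 1} → 3 states.
Total: 3.

3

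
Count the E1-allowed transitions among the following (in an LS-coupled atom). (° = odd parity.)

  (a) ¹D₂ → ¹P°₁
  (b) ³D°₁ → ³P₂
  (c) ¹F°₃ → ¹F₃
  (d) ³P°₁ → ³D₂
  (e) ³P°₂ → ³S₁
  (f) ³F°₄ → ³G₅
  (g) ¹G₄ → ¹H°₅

7

(a) allowed
(b) allowed
(c) allowed
(d) allowed
(e) allowed
(f) allowed
(g) allowed
Total allowed: 7 of 7.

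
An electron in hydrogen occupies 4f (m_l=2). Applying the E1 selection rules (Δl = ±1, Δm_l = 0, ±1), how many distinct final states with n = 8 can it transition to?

5

E1 requires Δl = ±1, so l_f ∈ {2, 4}; with 0 ≤ l_f ≤ n_f−1 = 7, the allowed l_f values are {2, 4}.
For l_f = 2: m_f ∈ {m_i−1, m_i, m_i+1} ∩ [−2, 2] = {1, 2} → 2 states.
For l_f = 4: m_f ∈ {m_i−1, m_i, m_i+1} ∩ [−4, 4] = {1, 2, 3} → 3 states.
Total: 5.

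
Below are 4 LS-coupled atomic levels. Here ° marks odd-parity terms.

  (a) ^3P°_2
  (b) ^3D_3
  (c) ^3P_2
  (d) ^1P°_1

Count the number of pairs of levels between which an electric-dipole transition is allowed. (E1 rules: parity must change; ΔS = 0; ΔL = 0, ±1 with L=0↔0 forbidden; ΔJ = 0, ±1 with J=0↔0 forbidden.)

(a)–(b): allowed.
(a)–(c): allowed.
(a)–(d): forbidden (parity, ΔS).
(b)–(c): forbidden (parity).
(b)–(d): forbidden (ΔS, ΔJ).
(c)–(d): forbidden (ΔS).
Allowed pairs: 2 of 6.

2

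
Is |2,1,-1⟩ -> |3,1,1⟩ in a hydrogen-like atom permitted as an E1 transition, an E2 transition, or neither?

E2

Δl = 1 − 1 = +0; l_i + l_f = 2.
Δm_l = +2.
E1 (Δl = ±1, |Δm_l| ≤ 1): not satisfied.
E2 (Δl = 0,±2, l_i+l_f ≥ 2, |Δm_l| ≤ 2): satisfied.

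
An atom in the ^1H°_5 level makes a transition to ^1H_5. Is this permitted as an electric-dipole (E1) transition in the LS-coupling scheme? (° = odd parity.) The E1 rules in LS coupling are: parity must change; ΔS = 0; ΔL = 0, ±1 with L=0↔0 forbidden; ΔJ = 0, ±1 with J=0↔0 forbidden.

allowed

Parity must change: odd → even — ✓.
ΔS = 0: S: 0 → 0 — ✓.
ΔL = 0, ±1 (not L=0↔0): L: 5 → 5, ΔL = +0 — ✓.
ΔJ = 0, ±1 (not J=0↔0): J: 5 → 5, ΔJ = +0 — ✓.
All four E1 rules are satisfied.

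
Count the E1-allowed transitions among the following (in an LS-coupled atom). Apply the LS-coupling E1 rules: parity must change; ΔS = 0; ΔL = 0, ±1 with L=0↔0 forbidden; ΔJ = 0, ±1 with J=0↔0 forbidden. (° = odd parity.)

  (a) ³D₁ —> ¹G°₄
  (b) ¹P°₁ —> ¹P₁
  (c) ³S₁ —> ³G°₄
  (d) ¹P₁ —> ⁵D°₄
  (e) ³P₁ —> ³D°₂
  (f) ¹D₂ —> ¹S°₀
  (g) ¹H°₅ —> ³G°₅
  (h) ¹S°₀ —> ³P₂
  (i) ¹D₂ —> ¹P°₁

(a) forbidden (ΔS, ΔL, ΔJ fail)
(b) allowed
(c) forbidden (ΔL, ΔJ fail)
(d) forbidden (ΔS, ΔJ fail)
(e) allowed
(f) forbidden (ΔL, ΔJ fail)
(g) forbidden (parity, ΔS fail)
(h) forbidden (ΔS, ΔJ fail)
(i) allowed
Total allowed: 3 of 9.

3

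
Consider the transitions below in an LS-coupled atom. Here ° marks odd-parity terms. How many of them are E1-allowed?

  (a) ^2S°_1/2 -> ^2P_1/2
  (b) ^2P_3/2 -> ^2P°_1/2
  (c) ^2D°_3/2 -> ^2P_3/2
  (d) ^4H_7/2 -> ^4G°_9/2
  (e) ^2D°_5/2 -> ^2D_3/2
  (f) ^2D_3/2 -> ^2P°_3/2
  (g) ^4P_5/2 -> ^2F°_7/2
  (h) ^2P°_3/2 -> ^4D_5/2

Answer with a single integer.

(a) allowed
(b) allowed
(c) allowed
(d) allowed
(e) allowed
(f) allowed
(g) forbidden (ΔS, ΔL fail)
(h) forbidden (ΔS fails)
Total allowed: 6 of 8.

6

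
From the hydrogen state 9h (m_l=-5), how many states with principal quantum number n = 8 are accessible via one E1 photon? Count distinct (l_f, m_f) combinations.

E1 requires Δl = ±1, so l_f ∈ {4, 6}; with 0 ≤ l_f ≤ n_f−1 = 7, the allowed l_f values are {4, 6}.
For l_f = 4: m_f ∈ {m_i−1, m_i, m_i+1} ∩ [−4, 4] = {-4} → 1 state.
For l_f = 6: m_f ∈ {m_i−1, m_i, m_i+1} ∩ [−6, 6] = {-6, -5, -4} → 3 states.
Total: 4.

4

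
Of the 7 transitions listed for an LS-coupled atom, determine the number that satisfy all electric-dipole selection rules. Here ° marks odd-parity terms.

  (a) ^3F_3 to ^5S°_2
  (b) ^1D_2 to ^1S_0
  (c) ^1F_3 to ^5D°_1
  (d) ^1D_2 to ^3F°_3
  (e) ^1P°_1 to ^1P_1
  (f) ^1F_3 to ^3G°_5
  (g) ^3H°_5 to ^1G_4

1

(a) forbidden (ΔS, ΔL fail)
(b) forbidden (parity, ΔL, ΔJ fail)
(c) forbidden (ΔS, ΔJ fail)
(d) forbidden (ΔS fails)
(e) allowed
(f) forbidden (ΔS, ΔJ fail)
(g) forbidden (ΔS fails)
Total allowed: 1 of 7.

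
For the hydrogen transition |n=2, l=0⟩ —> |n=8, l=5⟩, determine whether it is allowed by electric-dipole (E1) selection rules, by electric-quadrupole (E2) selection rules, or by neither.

neither

Δl = 5 − 0 = +5; l_i + l_f = 5.
E1 (Δl = ±1): not satisfied.
E2 (Δl = 0,±2, l_i+l_f ≥ 2): not satisfied.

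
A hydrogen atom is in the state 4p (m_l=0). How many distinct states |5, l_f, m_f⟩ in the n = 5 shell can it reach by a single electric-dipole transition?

E1 requires Δl = ±1, so l_f ∈ {0, 2}; with 0 ≤ l_f ≤ n_f−1 = 4, the allowed l_f values are {0, 2}.
For l_f = 0: m_f ∈ {m_i−1, m_i, m_i+1} ∩ [−0, 0] = {0} → 1 state.
For l_f = 2: m_f ∈ {m_i−1, m_i, m_i+1} ∩ [−2, 2] = {-1, 0, 1} → 3 states.
Total: 4.

4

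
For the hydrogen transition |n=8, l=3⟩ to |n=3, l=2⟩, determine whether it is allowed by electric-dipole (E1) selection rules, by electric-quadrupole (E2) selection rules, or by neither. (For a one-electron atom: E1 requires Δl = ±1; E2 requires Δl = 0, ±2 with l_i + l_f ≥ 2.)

Δl = 2 − 3 = -1; l_i + l_f = 5.
E1 (Δl = ±1): satisfied.
E2 (Δl = 0,±2, l_i+l_f ≥ 2): not satisfied.

E1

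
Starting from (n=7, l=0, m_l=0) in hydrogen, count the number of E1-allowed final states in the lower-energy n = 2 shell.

3

E1 requires Δl = ±1, so l_f ∈ {-1, 1}; with 0 ≤ l_f ≤ n_f−1 = 1, the allowed l_f values are {1}.
For l_f = 1: m_f ∈ {m_i−1, m_i, m_i+1} ∩ [−1, 1] = {-1, 0, 1} → 3 states.
Total: 3.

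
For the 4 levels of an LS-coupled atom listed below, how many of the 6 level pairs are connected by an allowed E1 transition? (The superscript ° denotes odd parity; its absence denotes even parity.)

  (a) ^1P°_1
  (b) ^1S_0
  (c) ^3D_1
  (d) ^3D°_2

(a)–(b): allowed.
(a)–(c): forbidden (ΔS).
(a)–(d): forbidden (parity, ΔS).
(b)–(c): forbidden (parity, ΔS, ΔL).
(b)–(d): forbidden (ΔS, ΔL, ΔJ).
(c)–(d): allowed.
Allowed pairs: 2 of 6.

2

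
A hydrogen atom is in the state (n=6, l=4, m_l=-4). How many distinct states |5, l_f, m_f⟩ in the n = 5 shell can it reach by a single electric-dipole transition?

1

E1 requires Δl = ±1, so l_f ∈ {3, 5}; with 0 ≤ l_f ≤ n_f−1 = 4, the allowed l_f values are {3}.
For l_f = 3: m_f ∈ {m_i−1, m_i, m_i+1} ∩ [−3, 3] = {-3} → 1 state.
Total: 1.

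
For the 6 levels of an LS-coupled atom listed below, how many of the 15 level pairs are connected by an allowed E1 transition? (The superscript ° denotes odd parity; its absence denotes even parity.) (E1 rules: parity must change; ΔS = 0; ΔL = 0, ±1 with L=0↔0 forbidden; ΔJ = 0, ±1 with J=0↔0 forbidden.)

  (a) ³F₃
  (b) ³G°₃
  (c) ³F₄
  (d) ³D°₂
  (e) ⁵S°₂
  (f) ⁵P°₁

(a)–(b): allowed.
(a)–(c): forbidden (parity).
(a)–(d): allowed.
(a)–(e): forbidden (ΔS, ΔL).
(a)–(f): forbidden (ΔS, ΔL, ΔJ).
(b)–(c): allowed.
(b)–(d): forbidden (parity, ΔL).
(b)–(e): forbidden (parity, ΔS, ΔL).
(b)–(f): forbidden (parity, ΔS, ΔL, ΔJ).
(c)–(d): forbidden (ΔJ).
(c)–(e): forbidden (ΔS, ΔL, ΔJ).
(c)–(f): forbidden (ΔS, ΔL, ΔJ).
(d)–(e): forbidden (parity, ΔS, ΔL).
(d)–(f): forbidden (parity, ΔS).
(e)–(f): forbidden (parity).
Allowed pairs: 3 of 15.

3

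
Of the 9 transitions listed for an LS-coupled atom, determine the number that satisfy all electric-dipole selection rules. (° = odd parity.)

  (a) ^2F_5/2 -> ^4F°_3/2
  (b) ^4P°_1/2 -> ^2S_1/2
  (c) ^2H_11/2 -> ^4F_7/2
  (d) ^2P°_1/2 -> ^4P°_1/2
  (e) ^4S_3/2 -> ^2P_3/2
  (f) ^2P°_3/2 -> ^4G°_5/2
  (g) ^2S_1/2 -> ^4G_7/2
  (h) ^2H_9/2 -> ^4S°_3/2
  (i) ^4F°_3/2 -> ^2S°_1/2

0

(a) forbidden (ΔS fails)
(b) forbidden (ΔS fails)
(c) forbidden (parity, ΔS, ΔL, ΔJ fail)
(d) forbidden (parity, ΔS fail)
(e) forbidden (parity, ΔS fail)
(f) forbidden (parity, ΔS, ΔL fail)
(g) forbidden (parity, ΔS, ΔL, ΔJ fail)
(h) forbidden (ΔS, ΔL, ΔJ fail)
(i) forbidden (parity, ΔS, ΔL fail)
Total allowed: 0 of 9.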